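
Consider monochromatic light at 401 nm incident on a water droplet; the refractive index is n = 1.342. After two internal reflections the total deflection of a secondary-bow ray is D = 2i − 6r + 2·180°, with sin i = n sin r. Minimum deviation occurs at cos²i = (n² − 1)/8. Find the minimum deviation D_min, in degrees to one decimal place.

233.2°

cos²i = (1.80096 − 1)/8 = 0.10012; i = arccos(0.31642) = 71.554°.
sin r = sin 71.554°/1.342 = 0.70687; r = 44.981°.
D_min = 2·71.554° − 6·44.981° + 360° = 233.222°.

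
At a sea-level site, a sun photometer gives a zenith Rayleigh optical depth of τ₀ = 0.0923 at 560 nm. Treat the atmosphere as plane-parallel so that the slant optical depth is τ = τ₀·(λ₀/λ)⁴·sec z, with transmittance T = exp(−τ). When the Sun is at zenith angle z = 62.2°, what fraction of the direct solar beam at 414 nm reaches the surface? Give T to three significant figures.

0.516

sec 62.2° = 2.1441.
τ = 0.0923 × (560/414)⁴ × 2.1441 = 0.0923 × 3.3477 × 2.1441 = 0.6625.
T = exp(−0.6625) = 0.5155.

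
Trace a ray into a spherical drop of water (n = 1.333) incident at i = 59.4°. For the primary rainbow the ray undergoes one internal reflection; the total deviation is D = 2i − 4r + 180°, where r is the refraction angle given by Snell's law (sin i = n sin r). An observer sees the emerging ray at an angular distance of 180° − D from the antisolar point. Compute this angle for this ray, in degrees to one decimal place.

42.1°

sin r = sin 59.4° / 1.333 = 0.8607/1.333 = 0.6457; r = 40.22°.
D = 2·59.4° − 4·40.22° + 180° = 118.80° − 160.88° + 180° = 137.92°.
Angle from antisolar point = 180° − D = 42.08°.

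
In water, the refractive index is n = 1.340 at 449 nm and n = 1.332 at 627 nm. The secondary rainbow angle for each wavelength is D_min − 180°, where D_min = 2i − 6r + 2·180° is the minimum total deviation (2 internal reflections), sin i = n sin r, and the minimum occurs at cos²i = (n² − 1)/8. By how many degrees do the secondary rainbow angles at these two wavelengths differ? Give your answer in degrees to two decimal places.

At 449 nm (n = 1.340): cos²i = 0.09945 → i = 71.618°, r = 45.088°, D_min = 232.709°, rainbow angle = 52.709°.
At 627 nm (n = 1.332): cos²i = 0.09678 → i = 71.875°, r = 45.520°, D_min = 230.628°, rainbow angle = 50.628°.
Angular width = |52.709° − 50.628°| = 2.080°.

2.08°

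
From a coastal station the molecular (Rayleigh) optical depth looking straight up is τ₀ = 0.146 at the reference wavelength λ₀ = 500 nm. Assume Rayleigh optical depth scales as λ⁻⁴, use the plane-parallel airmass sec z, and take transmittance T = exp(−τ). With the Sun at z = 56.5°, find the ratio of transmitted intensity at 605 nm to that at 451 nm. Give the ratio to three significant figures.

1.32

Airmass: sec 56.5° = 1.8118.
τ(605 nm) = 0.146 × (500/605)⁴ × 1.8118 = 0.146 × 0.4665 × 1.8118 = 0.1234.
τ(451 nm) = 0.146 × (500/451)⁴ × 1.8118 = 0.146 × 1.5107 × 1.8118 = 0.3996.
T(605)/T(451) = exp(τ_B − τ_A) = exp(0.2762) = 1.3181.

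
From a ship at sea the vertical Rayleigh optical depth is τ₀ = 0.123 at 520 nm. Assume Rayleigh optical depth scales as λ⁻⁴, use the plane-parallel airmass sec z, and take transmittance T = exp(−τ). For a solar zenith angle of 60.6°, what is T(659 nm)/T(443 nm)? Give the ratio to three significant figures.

Airmass: sec 60.6° = 2.0371.
τ(659 nm) = 0.123 × (520/659)⁴ × 2.0371 = 0.123 × 0.3877 × 2.0371 = 0.0971.
τ(443 nm) = 0.123 × (520/443)⁴ × 2.0371 = 0.123 × 1.8984 × 2.0371 = 0.4757.
T(659)/T(443) = exp(τ_B − τ_A) = exp(0.3785) = 1.4601.

1.46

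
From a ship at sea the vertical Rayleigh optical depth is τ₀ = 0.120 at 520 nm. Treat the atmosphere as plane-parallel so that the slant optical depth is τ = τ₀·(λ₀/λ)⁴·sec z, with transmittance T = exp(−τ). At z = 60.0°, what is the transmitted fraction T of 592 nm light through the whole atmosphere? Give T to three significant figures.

sec 60.0° = 2.0000.
τ = 0.120 × (520/592)⁴ × 2.0000 = 0.120 × 0.5953 × 2.0000 = 0.1429.
T = exp(−0.1429) = 0.8669.

0.867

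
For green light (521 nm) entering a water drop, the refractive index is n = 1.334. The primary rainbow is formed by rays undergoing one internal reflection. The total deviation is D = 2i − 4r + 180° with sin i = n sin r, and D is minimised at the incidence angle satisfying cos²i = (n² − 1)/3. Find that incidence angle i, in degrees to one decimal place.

cos²i = (1.334² − 1)/3 = (1.77956 − 1)/3 = 0.25985.
cos i = 0.50976, so i = 59.352°.

59.4°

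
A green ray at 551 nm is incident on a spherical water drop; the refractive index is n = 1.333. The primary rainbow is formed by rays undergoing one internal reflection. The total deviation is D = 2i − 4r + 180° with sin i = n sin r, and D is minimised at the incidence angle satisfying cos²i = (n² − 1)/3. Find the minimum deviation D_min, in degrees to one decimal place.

137.9°

cos²i = (1.77689 − 1)/3 = 0.25896; i = arccos(0.50888) = 59.410°.
sin r = sin 59.410°/1.333 = 0.64579; r = 40.225°.
D_min = 2·59.410° − 4·40.225° + 180° = 137.922°.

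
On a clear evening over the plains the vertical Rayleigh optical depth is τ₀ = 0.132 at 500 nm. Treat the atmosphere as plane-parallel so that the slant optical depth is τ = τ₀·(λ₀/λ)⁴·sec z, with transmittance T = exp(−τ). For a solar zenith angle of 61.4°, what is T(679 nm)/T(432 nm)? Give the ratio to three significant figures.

1.51

Airmass: sec 61.4° = 2.0890.
τ(679 nm) = 0.132 × (500/679)⁴ × 2.0890 = 0.132 × 0.2940 × 2.0890 = 0.0811.
τ(432 nm) = 0.132 × (500/432)⁴ × 2.0890 = 0.132 × 1.7945 × 2.0890 = 0.4948.
T(679)/T(432) = exp(τ_B − τ_A) = exp(0.4138) = 1.5125.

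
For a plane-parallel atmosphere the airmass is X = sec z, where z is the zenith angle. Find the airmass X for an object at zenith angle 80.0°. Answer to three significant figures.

5.76

X = sec z = 1/cos 80.0° = 1/0.1736 = 5.7588.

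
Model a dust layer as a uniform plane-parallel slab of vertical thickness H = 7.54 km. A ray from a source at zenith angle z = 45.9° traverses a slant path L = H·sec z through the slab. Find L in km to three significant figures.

10.8 km

sec z = 1/cos 45.9° = 1.4370.
L = 7.54 × 1.4370 = 10.835 km.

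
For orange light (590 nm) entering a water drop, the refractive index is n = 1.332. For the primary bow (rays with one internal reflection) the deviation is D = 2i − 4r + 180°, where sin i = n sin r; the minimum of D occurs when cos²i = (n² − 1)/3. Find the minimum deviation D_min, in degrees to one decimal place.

cos²i = (1.77422 − 1)/3 = 0.25807; i = arccos(0.50801) = 59.469°.
sin r = sin 59.469°/1.332 = 0.64666; r = 40.290°.
D_min = 2·59.469° − 4·40.290° + 180° = 137.776°.

137.8°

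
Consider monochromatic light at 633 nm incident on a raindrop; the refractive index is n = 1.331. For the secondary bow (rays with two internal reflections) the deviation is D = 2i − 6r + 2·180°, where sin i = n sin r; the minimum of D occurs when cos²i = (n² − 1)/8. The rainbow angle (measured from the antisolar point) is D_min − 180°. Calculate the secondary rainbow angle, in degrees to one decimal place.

cos²i = (1.77156 − 1)/8 = 0.09645; i = arccos(0.31056) = 71.907°.
sin r = sin 71.907°/1.331 = 0.71417; r = 45.575°.
D_min = 2·71.907° − 6·45.575° + 360° = 230.365°.
Rainbow angle = D_min − 180° = 50.365°.

50.4°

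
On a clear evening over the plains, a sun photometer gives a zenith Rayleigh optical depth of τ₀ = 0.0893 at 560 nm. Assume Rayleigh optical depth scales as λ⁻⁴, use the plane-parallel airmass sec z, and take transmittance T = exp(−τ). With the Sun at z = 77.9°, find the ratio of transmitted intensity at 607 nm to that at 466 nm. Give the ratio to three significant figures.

Airmass: sec 77.9° = 4.7706.
τ(607 nm) = 0.0893 × (560/607)⁴ × 4.7706 = 0.0893 × 0.7244 × 4.7706 = 0.3086.
τ(466 nm) = 0.0893 × (560/466)⁴ × 4.7706 = 0.0893 × 2.0855 × 4.7706 = 0.8884.
T(607)/T(466) = exp(τ_B − τ_A) = exp(0.5798) = 1.7857.

1.79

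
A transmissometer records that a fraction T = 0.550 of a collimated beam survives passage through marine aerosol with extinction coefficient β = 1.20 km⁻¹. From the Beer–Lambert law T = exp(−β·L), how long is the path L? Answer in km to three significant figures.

Beer–Lambert: T = exp(−βL) ⇒ L = −ln(T)/β = −ln(0.550)/1.20 = 0.5978/1.20 = 0.4982 km.

0.498 km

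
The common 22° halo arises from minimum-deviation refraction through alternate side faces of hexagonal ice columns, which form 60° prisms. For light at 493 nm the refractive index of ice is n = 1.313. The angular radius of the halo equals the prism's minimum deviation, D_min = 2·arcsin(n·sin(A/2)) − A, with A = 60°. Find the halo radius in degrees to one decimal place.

n·sin(A/2) = 1.313 × sin 30° = 1.313 × 0.5000 = 0.6565.
D_min = 2·arcsin(0.6565) − 60° = 2 × 41.033° − 60° = 22.067°.

22.1°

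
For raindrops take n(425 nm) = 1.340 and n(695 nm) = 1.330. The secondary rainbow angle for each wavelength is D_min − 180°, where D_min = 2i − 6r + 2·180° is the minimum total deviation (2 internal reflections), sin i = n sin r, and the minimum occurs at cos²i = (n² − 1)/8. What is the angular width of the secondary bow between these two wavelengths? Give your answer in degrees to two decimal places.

2.61°

At 425 nm (n = 1.340): cos²i = 0.09945 → i = 71.618°, r = 45.088°, D_min = 232.709°, rainbow angle = 52.709°.
At 695 nm (n = 1.330): cos²i = 0.09611 → i = 71.940°, r = 45.630°, D_min = 230.101°, rainbow angle = 50.101°.
Angular width = |52.709° − 50.101°| = 2.608°.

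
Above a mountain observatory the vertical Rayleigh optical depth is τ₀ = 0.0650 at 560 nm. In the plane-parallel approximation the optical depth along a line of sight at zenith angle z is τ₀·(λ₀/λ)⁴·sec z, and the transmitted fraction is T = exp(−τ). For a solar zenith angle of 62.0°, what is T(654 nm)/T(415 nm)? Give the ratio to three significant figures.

Airmass: sec 62.0° = 2.1301.
τ(654 nm) = 0.0650 × (560/654)⁴ × 2.1301 = 0.0650 × 0.5376 × 2.1301 = 0.0744.
τ(415 nm) = 0.0650 × (560/415)⁴ × 2.1301 = 0.0650 × 3.3156 × 2.1301 = 0.4591.
T(654)/T(415) = exp(τ_B − τ_A) = exp(0.3846) = 1.4691.

1.47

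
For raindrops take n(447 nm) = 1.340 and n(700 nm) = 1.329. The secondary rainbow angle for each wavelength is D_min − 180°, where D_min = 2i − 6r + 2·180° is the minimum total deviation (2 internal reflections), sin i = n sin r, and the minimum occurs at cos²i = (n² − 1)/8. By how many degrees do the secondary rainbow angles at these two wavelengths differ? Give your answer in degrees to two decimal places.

2.87°

At 447 nm (n = 1.340): cos²i = 0.09945 → i = 71.618°, r = 45.088°, D_min = 232.709°, rainbow angle = 52.709°.
At 700 nm (n = 1.329): cos²i = 0.09578 → i = 71.972°, r = 45.685°, D_min = 229.837°, rainbow angle = 49.837°.
Angular width = |52.709° − 49.837°| = 2.872°.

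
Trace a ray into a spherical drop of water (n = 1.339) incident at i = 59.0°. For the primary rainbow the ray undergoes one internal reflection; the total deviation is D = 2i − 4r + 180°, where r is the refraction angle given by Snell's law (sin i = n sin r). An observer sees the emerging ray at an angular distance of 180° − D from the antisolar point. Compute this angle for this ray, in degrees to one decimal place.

41.2°

sin r = sin 59.0° / 1.339 = 0.8572/1.339 = 0.6402; r = 39.80°.
D = 2·59.0° − 4·39.80° + 180° = 118.00° − 159.21° + 180° = 138.79°.
Angle from antisolar point = 180° − D = 41.21°.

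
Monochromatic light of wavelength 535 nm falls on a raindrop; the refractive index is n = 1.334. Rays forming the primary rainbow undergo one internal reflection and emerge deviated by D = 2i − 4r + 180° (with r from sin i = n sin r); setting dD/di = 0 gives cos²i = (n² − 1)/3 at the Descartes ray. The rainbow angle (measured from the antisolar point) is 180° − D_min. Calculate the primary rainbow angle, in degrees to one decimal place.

cos²i = (1.77956 − 1)/3 = 0.25985; i = arccos(0.50976) = 59.352°.
sin r = sin 59.352°/1.334 = 0.64492; r = 40.159°.
D_min = 2·59.352° − 4·40.159° + 180° = 138.067°.
Rainbow angle = 180° − D_min = 41.933°.

41.9°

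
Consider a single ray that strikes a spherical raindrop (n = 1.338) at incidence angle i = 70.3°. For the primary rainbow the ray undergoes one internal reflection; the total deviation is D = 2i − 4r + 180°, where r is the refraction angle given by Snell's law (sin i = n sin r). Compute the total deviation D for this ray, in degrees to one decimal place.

141.7°

sin r = sin 70.3° / 1.338 = 0.9415/1.338 = 0.7036; r = 44.72°.
D = 2·70.3° − 4·44.72° + 180° = 140.60° − 178.88° + 180° = 141.72°.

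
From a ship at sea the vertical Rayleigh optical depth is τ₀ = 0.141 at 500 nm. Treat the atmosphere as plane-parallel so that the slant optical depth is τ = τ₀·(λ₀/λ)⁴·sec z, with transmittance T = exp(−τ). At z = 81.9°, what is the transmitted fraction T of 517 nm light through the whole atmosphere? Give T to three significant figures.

0.417

sec 81.9° = 7.0972.
τ = 0.141 × (500/517)⁴ × 7.0972 = 0.141 × 0.8748 × 7.0972 = 0.8754.
T = exp(−0.8754) = 0.4167.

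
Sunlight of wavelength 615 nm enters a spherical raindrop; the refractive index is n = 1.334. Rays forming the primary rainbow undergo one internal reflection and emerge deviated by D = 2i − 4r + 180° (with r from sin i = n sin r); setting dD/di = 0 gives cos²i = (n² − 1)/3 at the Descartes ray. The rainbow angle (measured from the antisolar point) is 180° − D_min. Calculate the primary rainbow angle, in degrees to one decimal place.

41.9°

cos²i = (1.77956 − 1)/3 = 0.25985; i = arccos(0.50976) = 59.352°.
sin r = sin 59.352°/1.334 = 0.64492; r = 40.159°.
D_min = 2·59.352° − 4·40.159° + 180° = 138.067°.
Rainbow angle = 180° − D_min = 41.933°.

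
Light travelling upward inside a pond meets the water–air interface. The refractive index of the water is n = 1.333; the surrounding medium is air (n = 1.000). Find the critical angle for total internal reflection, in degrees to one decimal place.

48.6°

sin θ_c = n_air / n = 1.000 / 1.333 = 0.7502.
θ_c = arcsin(0.7502) = 48.61°.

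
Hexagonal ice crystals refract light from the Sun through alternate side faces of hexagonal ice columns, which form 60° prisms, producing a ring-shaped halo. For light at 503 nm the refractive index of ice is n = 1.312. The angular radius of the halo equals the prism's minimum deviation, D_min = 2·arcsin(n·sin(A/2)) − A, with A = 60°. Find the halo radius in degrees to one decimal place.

n·sin(A/2) = 1.312 × sin 30° = 1.312 × 0.5000 = 0.6560.
D_min = 2·arcsin(0.6560) − 60° = 2 × 40.996° − 60° = 21.991°.

22.0°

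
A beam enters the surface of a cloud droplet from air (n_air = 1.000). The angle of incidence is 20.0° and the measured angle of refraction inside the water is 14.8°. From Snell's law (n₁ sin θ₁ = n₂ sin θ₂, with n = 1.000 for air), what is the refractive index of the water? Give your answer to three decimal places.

1.339

n = sin θ_i / sin θ_r = sin 20.0° / sin 14.8° = 0.3420 / 0.2554 = 1.3389.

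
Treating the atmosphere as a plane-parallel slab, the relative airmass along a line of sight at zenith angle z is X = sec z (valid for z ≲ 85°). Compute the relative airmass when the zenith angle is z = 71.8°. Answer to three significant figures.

X = sec z = 1/cos 71.8° = 1/0.3123 = 3.2017.

3.20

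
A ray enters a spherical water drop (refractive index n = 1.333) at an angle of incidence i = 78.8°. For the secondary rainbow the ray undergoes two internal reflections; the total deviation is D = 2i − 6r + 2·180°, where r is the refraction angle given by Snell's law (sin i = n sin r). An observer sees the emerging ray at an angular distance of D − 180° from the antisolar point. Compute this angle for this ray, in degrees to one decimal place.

53.3°

sin r = sin 78.8° / 1.333 = 0.9810/1.333 = 0.7359; r = 47.38°.
D = 2·78.8° − 6·47.38° + 2·180° = 157.60° − 284.30° + 360° = 233.30°.
Angle from antisolar point = D − 180° = 53.30°.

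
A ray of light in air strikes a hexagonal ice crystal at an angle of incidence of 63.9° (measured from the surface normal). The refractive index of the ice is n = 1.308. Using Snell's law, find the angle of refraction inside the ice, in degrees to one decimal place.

Snell: sin θ_r = sin θ_i / n = sin 63.9° / 1.308 = 0.8980 / 1.308 = 0.6866.
θ_r = arcsin(0.6866) = 43.36°.

43.4°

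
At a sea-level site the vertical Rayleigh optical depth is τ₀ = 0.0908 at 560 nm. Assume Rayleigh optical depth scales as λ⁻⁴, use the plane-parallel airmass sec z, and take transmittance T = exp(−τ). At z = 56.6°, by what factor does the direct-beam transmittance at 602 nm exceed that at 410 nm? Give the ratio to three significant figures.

Airmass: sec 56.6° = 1.8166.
τ(602 nm) = 0.0908 × (560/602)⁴ × 1.8166 = 0.0908 × 0.7488 × 1.8166 = 0.1235.
τ(410 nm) = 0.0908 × (560/410)⁴ × 1.8166 = 0.0908 × 3.4803 × 1.8166 = 0.5741.
T(602)/T(410) = exp(τ_B − τ_A) = exp(0.4506) = 1.5692.

1.57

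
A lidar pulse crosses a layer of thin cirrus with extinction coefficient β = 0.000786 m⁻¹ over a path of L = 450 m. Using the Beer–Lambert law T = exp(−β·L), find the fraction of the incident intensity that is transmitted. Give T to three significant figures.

0.702

τ = β·L = 0.000786 × 450 = 0.3537.
T = exp(−0.3537) = 0.7021.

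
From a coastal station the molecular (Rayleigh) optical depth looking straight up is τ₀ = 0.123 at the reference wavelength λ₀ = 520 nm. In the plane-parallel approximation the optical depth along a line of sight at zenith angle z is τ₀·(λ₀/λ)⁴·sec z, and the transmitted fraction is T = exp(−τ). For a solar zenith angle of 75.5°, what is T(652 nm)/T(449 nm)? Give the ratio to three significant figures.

Airmass: sec 75.5° = 3.9939.
τ(652 nm) = 0.123 × (520/652)⁴ × 3.9939 = 0.123 × 0.4046 × 3.9939 = 0.1988.
τ(449 nm) = 0.123 × (520/449)⁴ × 3.9939 = 0.123 × 1.7990 × 3.9939 = 0.8838.
T(652)/T(449) = exp(τ_B − τ_A) = exp(0.6850) = 1.9838.

1.98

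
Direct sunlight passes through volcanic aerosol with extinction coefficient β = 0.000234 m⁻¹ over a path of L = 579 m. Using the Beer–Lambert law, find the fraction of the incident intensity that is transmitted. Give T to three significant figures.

0.873

τ = β·L = 0.000234 × 579 = 0.1355.
T = exp(−0.1355) = 0.8733.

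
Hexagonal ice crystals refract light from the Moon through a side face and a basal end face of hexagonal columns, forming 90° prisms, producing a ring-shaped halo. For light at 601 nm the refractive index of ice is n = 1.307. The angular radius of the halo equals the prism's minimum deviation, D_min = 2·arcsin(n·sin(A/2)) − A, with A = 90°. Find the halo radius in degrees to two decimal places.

n·sin(A/2) = 1.307 × sin 45° = 1.307 × 0.7071 = 0.9242.
D_min = 2·arcsin(0.9242) − 90° = 2 × 67.546° − 90° = 45.093°.

45.09°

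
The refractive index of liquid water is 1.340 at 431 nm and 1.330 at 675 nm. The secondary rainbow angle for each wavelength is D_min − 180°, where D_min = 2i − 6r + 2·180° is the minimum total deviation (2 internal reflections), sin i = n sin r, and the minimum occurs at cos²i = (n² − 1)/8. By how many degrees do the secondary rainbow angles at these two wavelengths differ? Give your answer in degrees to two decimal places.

2.61°

At 431 nm (n = 1.340): cos²i = 0.09945 → i = 71.618°, r = 45.088°, D_min = 232.709°, rainbow angle = 52.709°.
At 675 nm (n = 1.330): cos²i = 0.09611 → i = 71.940°, r = 45.630°, D_min = 230.101°, rainbow angle = 50.101°.
Angular width = |52.709° − 50.101°| = 2.608°.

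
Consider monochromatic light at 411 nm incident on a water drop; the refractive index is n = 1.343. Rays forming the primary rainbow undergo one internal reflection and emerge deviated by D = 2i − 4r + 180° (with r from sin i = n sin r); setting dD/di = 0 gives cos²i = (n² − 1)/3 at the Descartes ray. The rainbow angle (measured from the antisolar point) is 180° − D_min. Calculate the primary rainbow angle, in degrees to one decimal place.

40.6°

cos²i = (1.80365 − 1)/3 = 0.26788; i = arccos(0.51757) = 58.830°.
sin r = sin 58.830°/1.343 = 0.63711; r = 39.577°.
D_min = 2·58.830° − 4·39.577° + 180° = 139.354°.
Rainbow angle = 180° − D_min = 40.646°.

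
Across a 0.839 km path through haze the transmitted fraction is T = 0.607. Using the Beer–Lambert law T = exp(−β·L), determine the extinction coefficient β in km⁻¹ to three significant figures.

Beer–Lambert: T = exp(−βL) ⇒ β = −ln(T)/L = −ln(0.607)/0.839 = 0.4992/0.839 = 0.595 km⁻¹.

0.595 km⁻¹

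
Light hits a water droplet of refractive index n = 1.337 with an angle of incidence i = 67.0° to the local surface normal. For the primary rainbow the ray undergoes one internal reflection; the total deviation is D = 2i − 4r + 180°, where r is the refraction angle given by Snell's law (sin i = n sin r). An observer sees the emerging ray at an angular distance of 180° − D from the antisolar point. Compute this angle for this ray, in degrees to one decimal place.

40.0°

sin r = sin 67.0° / 1.337 = 0.9205/1.337 = 0.6885; r = 43.51°.
D = 2·67.0° − 4·43.51° + 180° = 134.00° − 174.04° + 180° = 139.96°.
Angle from antisolar point = 180° − D = 40.04°.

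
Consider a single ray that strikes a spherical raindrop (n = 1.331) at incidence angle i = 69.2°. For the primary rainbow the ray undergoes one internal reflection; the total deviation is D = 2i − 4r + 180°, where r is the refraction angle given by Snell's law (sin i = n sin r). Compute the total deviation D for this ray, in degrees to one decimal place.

139.9°

sin r = sin 69.2° / 1.331 = 0.9348/1.331 = 0.7023; r = 44.62°.
D = 2·69.2° − 4·44.62° + 180° = 138.40° − 178.46° + 180° = 139.94°.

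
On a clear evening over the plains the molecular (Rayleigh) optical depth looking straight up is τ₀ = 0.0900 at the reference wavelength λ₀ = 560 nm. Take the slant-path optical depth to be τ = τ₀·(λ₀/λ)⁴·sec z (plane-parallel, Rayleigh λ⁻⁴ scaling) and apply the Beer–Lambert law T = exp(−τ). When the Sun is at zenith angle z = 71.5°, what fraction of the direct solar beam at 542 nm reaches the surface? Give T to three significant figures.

sec 71.5° = 3.1515.
τ = 0.0900 × (560/542)⁴ × 3.1515 = 0.0900 × 1.1396 × 3.1515 = 0.3232.
T = exp(−0.3232) = 0.7238.

0.724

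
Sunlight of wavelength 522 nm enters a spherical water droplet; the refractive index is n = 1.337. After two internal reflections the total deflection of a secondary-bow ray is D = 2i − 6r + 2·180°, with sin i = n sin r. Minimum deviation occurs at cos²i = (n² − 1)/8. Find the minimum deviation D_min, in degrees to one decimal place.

231.9°

cos²i = (1.78757 − 1)/8 = 0.09845; i = arccos(0.31376) = 71.714°.
sin r = sin 71.714°/1.337 = 0.71017; r = 45.249°.
D_min = 2·71.714° − 6·45.249° + 360° = 231.934°.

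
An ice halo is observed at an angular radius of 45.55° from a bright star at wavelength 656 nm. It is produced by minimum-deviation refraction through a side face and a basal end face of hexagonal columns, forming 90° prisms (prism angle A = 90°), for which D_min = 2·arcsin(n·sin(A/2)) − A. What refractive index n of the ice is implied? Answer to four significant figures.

1.309

Rearranging: n = sin((D_min + A)/2) / sin(A/2).
(D_min + A)/2 = (45.55° + 90°)/2 = 67.775°.
n = sin 67.775° / sin 45° = 0.9257 / 0.7071 = 1.3091.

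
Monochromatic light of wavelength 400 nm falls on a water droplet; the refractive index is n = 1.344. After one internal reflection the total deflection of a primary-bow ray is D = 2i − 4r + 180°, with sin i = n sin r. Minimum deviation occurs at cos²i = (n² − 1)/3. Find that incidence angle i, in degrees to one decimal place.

cos²i = (1.344² − 1)/3 = (1.80634 − 1)/3 = 0.26878.
cos i = 0.51844, so i = 58.772°.

58.8°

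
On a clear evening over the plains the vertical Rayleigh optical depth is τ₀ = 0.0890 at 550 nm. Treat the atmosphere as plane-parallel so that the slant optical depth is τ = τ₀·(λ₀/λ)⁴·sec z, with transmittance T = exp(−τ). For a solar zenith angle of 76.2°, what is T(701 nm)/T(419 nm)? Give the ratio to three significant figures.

Airmass: sec 76.2° = 4.1923.
τ(701 nm) = 0.0890 × (550/701)⁴ × 4.1923 = 0.0890 × 0.3789 × 4.1923 = 0.1414.
τ(419 nm) = 0.0890 × (550/419)⁴ × 4.1923 = 0.0890 × 2.9689 × 4.1923 = 1.1077.
T(701)/T(419) = exp(τ_B − τ_A) = exp(0.9663) = 2.6283.

2.63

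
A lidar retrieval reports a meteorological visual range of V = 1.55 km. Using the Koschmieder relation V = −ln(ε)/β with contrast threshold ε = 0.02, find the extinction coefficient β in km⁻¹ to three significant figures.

2.52 km⁻¹

β = −ln(0.02) / V = 3.912 / 1.55 = 2.5239 km⁻¹.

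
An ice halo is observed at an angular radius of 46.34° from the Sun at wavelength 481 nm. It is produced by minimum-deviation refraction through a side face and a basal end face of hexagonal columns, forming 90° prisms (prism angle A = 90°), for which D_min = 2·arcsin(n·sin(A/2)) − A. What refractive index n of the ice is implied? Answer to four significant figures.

Rearranging: n = sin((D_min + A)/2) / sin(A/2).
(D_min + A)/2 = (46.34° + 90°)/2 = 68.170°.
n = sin 68.170° / sin 45° = 0.9283 / 0.7071 = 1.3128.

1.313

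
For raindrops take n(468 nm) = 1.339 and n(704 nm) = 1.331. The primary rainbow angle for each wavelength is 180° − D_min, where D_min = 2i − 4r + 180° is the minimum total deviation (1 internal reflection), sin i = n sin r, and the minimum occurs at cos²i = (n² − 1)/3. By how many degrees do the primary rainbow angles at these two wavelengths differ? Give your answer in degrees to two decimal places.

1.16°

At 468 nm (n = 1.339): cos²i = 0.26431 → i = 59.062°, r = 39.834°, D_min = 138.786°, rainbow angle = 41.214°.
At 704 nm (n = 1.331): cos²i = 0.25719 → i = 59.527°, r = 40.356°, D_min = 137.630°, rainbow angle = 42.370°.
Angular width = |41.214° − 42.370°| = 1.156°.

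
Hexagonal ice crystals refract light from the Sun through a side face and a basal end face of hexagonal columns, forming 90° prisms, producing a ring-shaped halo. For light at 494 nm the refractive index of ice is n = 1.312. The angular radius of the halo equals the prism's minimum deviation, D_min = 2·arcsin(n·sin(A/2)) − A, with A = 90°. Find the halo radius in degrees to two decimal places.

46.17°

n·sin(A/2) = 1.312 × sin 45° = 1.312 × 0.7071 = 0.9277.
D_min = 2·arcsin(0.9277) − 90° = 2 × 68.083° − 90° = 46.166°.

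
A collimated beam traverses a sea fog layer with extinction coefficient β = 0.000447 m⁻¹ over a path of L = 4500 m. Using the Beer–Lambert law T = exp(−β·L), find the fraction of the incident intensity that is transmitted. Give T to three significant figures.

0.134

τ = β·L = 0.000447 × 4500 = 2.0115.
T = exp(−2.0115) = 0.1338.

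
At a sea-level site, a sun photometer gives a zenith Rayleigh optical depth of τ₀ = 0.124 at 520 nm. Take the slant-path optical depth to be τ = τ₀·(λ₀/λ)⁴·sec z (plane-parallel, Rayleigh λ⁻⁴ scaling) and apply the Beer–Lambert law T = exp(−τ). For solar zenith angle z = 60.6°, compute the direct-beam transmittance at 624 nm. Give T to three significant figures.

sec 60.6° = 2.0371.
τ = 0.124 × (520/624)⁴ × 2.0371 = 0.124 × 0.4823 × 2.0371 = 0.1218.
T = exp(−0.1218) = 0.8853.

0.885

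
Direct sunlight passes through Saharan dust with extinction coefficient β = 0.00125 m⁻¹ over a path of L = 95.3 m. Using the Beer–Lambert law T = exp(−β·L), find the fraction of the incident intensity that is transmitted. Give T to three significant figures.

τ = β·L = 0.00125 × 95.3 = 0.1191.
T = exp(−0.1191) = 0.8877.

0.888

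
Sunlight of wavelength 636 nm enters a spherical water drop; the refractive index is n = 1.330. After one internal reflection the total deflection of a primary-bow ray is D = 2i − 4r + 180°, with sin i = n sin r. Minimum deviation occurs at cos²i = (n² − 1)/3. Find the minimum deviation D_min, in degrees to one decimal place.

137.5°

cos²i = (1.76890 − 1)/3 = 0.25630; i = arccos(0.50626) = 59.585°.
sin r = sin 59.585°/1.330 = 0.64841; r = 40.422°.
D_min = 2·59.585° − 4·40.422° + 180° = 137.484°.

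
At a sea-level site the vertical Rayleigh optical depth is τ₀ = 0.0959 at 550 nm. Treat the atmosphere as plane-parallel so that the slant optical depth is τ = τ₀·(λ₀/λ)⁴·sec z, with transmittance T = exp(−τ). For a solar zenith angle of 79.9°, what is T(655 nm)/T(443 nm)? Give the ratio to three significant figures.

Airmass: sec 79.9° = 5.7023.
τ(655 nm) = 0.0959 × (550/655)⁴ × 5.7023 = 0.0959 × 0.4971 × 5.7023 = 0.2719.
τ(443 nm) = 0.0959 × (550/443)⁴ × 5.7023 = 0.0959 × 2.3759 × 5.7023 = 1.2993.
T(655)/T(443) = exp(τ_B − τ_A) = exp(1.0274) = 2.7939.

2.79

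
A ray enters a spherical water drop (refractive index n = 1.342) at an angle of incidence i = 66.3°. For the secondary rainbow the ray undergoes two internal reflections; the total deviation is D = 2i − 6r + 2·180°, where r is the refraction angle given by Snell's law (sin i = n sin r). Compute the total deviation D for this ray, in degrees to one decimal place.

234.5°

sin r = sin 66.3° / 1.342 = 0.9157/1.342 = 0.6823; r = 43.02°.
D = 2·66.3° − 6·43.02° + 2·180° = 132.60° − 258.15° + 360° = 234.45°.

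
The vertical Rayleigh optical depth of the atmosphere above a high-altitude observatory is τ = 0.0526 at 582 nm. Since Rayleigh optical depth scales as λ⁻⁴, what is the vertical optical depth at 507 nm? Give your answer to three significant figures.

τ(507 nm) = τ(582 nm) × (582/507)⁴ = 0.0526 × (1.1479)⁴ = 0.0526 × 1.7364 = 0.0913.

0.0913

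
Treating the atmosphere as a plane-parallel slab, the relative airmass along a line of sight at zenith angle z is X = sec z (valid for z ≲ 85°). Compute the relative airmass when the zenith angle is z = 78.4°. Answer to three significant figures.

X = sec z = 1/cos 78.4° = 1/0.2011 = 4.9732.

4.97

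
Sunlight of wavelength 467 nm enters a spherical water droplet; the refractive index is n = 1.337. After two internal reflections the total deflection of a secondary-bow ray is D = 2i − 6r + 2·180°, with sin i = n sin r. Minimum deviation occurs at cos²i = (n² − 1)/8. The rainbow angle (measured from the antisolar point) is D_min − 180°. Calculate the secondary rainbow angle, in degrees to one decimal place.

cos²i = (1.78757 − 1)/8 = 0.09845; i = arccos(0.31376) = 71.714°.
sin r = sin 71.714°/1.337 = 0.71017; r = 45.249°.
D_min = 2·71.714° − 6·45.249° + 360° = 231.934°.
Rainbow angle = D_min − 180° = 51.934°.

51.9°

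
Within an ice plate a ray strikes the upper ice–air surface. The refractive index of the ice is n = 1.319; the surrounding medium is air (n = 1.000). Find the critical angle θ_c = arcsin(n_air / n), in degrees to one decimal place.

sin θ_c = n_air / n = 1.000 / 1.319 = 0.7582.
θ_c = arcsin(0.7582) = 49.30°.

49.3°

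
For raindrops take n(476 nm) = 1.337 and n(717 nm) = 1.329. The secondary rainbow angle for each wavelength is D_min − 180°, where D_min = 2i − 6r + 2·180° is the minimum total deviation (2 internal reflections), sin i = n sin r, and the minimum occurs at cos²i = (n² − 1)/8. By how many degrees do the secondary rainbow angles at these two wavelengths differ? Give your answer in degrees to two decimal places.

At 476 nm (n = 1.337): cos²i = 0.09845 → i = 71.714°, r = 45.249°, D_min = 231.934°, rainbow angle = 51.934°.
At 717 nm (n = 1.329): cos²i = 0.09578 → i = 71.972°, r = 45.685°, D_min = 229.837°, rainbow angle = 49.837°.
Angular width = |51.934° − 49.837°| = 2.097°.

2.10°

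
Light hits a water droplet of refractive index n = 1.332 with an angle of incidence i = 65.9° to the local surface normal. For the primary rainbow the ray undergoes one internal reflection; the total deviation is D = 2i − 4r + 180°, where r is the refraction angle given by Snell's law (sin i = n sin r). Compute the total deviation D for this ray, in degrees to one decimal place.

sin r = sin 65.9° / 1.332 = 0.9128/1.332 = 0.6853; r = 43.26°.
D = 2·65.9° − 4·43.26° + 180° = 131.80° − 173.04° + 180° = 138.76°.

138.8°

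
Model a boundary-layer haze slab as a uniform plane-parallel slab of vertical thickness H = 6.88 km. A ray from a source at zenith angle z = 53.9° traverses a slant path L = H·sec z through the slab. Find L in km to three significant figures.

11.7 km

sec z = 1/cos 53.9° = 1.6972.
L = 6.88 × 1.6972 = 11.677 km.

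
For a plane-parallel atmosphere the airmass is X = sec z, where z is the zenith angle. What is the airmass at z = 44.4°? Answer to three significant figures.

X = sec z = 1/cos 44.4° = 1/0.7145 = 1.3996.

1.40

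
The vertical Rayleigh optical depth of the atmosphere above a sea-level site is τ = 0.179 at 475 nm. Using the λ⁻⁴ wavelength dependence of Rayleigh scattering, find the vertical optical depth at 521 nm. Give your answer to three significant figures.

0.124

τ(521 nm) = τ(475 nm) × (475/521)⁴ = 0.179 × (0.9117)⁴ = 0.179 × 0.6909 = 0.1237.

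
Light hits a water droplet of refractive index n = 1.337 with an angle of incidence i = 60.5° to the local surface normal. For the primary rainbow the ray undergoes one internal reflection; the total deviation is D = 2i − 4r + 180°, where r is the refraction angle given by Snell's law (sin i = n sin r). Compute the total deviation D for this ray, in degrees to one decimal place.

138.5°

sin r = sin 60.5° / 1.337 = 0.8704/1.337 = 0.6510; r = 40.62°.
D = 2·60.5° − 4·40.62° + 180° = 121.00° − 162.46° + 180° = 138.54°.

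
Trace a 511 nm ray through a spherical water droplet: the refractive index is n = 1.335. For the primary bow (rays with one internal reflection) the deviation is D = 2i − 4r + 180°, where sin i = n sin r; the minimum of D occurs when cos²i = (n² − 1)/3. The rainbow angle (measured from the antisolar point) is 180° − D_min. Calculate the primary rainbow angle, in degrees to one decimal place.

41.8°

cos²i = (1.78222 − 1)/3 = 0.26074; i = arccos(0.51063) = 59.294°.
sin r = sin 59.294°/1.335 = 0.64405; r = 40.094°.
D_min = 2·59.294° − 4·40.094° + 180° = 138.212°.
Rainbow angle = 180° − D_min = 41.788°.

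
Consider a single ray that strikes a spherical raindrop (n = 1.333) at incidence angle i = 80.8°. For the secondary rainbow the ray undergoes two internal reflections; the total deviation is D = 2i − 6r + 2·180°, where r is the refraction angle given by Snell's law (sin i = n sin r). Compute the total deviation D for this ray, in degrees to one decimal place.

234.9°

sin r = sin 80.8° / 1.333 = 0.9871/1.333 = 0.7405; r = 47.78°.
D = 2·80.8° − 6·47.78° + 2·180° = 161.60° − 286.66° + 360° = 234.94°.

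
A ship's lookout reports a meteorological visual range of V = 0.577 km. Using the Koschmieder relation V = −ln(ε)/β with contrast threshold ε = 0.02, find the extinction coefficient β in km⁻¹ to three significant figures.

6.78 km⁻¹

β = −ln(0.02) / V = 3.912 / 0.577 = 6.7799 km⁻¹.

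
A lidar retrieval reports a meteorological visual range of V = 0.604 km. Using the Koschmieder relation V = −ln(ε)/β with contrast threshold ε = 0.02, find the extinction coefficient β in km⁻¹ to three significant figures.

β = −ln(0.02) / V = 3.912 / 0.604 = 6.4769 km⁻¹.

6.48 km⁻¹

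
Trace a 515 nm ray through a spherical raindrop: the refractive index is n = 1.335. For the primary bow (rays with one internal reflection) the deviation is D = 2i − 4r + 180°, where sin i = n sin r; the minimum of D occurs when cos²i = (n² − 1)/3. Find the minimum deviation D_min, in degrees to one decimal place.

138.2°

cos²i = (1.78222 − 1)/3 = 0.26074; i = arccos(0.51063) = 59.294°.
sin r = sin 59.294°/1.335 = 0.64405; r = 40.094°.
D_min = 2·59.294° − 4·40.094° + 180° = 138.212°.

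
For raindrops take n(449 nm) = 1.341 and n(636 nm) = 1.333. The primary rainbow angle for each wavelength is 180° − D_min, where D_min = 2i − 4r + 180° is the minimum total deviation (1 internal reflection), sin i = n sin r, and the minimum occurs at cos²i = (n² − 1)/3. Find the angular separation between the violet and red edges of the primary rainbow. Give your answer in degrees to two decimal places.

At 449 nm (n = 1.341): cos²i = 0.26609 → i = 58.946°, r = 39.705°, D_min = 139.071°, rainbow angle = 40.929°.
At 636 nm (n = 1.333): cos²i = 0.25896 → i = 59.410°, r = 40.225°, D_min = 137.922°, rainbow angle = 42.078°.
Angular width = |40.929° − 42.078°| = 1.149°.

1.15°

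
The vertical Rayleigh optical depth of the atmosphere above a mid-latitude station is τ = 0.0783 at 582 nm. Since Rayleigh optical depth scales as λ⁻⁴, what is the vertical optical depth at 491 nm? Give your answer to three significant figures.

τ(491 nm) = τ(582 nm) × (582/491)⁴ = 0.0783 × (1.1853)⁴ = 0.0783 × 1.9741 = 0.1546.

0.155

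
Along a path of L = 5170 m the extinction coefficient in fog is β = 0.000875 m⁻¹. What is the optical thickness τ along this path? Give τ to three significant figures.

4.52

τ = β·L = 0.000875 × 5170 = 4.5237.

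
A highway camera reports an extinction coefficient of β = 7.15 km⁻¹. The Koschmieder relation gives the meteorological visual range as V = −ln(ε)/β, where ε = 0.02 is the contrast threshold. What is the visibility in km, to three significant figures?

V = −ln(0.02) / 7.15 = 3.912 / 7.15 = 0.5471 km.

0.547 km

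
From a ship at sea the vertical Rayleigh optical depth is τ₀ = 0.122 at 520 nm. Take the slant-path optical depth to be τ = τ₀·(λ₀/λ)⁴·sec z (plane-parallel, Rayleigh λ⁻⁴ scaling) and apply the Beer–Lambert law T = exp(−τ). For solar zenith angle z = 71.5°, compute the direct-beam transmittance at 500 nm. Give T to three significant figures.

sec 71.5° = 3.1515.
τ = 0.122 × (520/500)⁴ × 3.1515 = 0.122 × 1.1699 × 3.1515 = 0.4498.
T = exp(−0.4498) = 0.6378.

0.638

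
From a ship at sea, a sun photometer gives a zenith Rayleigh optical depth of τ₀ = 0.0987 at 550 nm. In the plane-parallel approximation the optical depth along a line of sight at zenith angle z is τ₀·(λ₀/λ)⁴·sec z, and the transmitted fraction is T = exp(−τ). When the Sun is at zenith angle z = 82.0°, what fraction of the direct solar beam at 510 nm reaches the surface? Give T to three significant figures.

sec 82.0° = 7.1853.
τ = 0.0987 × (550/510)⁴ × 7.1853 = 0.0987 × 1.3526 × 7.1853 = 0.9593.
T = exp(−0.9593) = 0.3832.

0.383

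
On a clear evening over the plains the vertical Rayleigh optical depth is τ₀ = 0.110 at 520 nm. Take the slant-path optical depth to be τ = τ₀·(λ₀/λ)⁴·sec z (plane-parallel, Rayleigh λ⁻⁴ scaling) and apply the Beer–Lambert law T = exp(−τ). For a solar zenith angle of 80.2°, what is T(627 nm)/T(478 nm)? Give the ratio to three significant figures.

1.82

Airmass: sec 80.2° = 5.8751.
τ(627 nm) = 0.110 × (520/627)⁴ × 5.8751 = 0.110 × 0.4731 × 5.8751 = 0.3057.
τ(478 nm) = 0.110 × (520/478)⁴ × 5.8751 = 0.110 × 1.4006 × 5.8751 = 0.9051.
T(627)/T(478) = exp(τ_B − τ_A) = exp(0.5994) = 1.8210.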